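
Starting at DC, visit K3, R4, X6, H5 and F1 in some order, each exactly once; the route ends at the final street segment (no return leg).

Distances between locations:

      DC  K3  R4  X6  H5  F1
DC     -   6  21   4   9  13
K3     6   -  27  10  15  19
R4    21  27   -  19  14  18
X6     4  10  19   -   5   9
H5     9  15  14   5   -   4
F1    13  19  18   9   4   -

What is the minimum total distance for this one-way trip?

Minimum one-way distance = 43.

There are 5! = 120 possible orderings.
DC → K3 → R4 → X6 → H5 → F1: 6+27+19+5+4 = 61
DC → K3 → R4 → X6 → F1 → H5: 6+27+19+9+4 = 65
DC → K3 → R4 → H5 → X6 → F1: 6+27+14+5+9 = 61
DC → K3 → R4 → H5 → F1 → X6: 6+27+14+4+9 = 60
DC → K3 → R4 → F1 → X6 → H5: 6+27+18+9+5 = 65
DC → K3 → R4 → F1 → H5 → X6: 6+27+18+4+5 = 60
DC → K3 → X6 → R4 → H5 → F1: 6+10+19+14+4 = 53
DC → K3 → X6 → R4 → F1 → H5: 6+10+19+18+4 = 57
DC → K3 → X6 → H5 → R4 → F1: 6+10+5+14+18 = 53
DC → K3 → X6 → H5 → F1 → R4: 6+10+5+4+18 = 43
DC → K3 → X6 → F1 → R4 → H5: 6+10+9+18+14 = 57
DC → K3 → X6 → F1 → H5 → R4: 6+10+9+4+14 = 43
DC → K3 → H5 → R4 → X6 → F1: 6+15+14+19+9 = 63
DC → K3 → H5 → R4 → F1 → X6: 6+15+14+18+9 = 62
… (106 more)
The minimum is 43.
One shortest path: DC → K3 → X6 → H5 → F1 → R4.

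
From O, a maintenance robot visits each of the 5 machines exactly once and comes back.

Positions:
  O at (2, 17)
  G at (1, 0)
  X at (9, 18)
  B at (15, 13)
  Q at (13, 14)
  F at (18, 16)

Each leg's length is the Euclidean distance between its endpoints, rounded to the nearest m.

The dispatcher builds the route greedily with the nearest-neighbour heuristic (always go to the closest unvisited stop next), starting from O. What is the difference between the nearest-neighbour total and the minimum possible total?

From O: X=7, Q=11, B=14, F=16, G=17 → choose X (7).
From X: Q=6, B=8, F=9, G=20 → choose Q (6).
From Q: B=2, F=5, G=18 → choose B (2).
From B: F=4, G=19 → choose F (4).
From F: G=23 → choose G (23).
NN route O → X → Q → B → F → G → O costs 59.
Optimal: O → G → Q → B → F → X → O costs 57 (by enumerating all 60 distinct tours).
Excess = 59 − 57 = 2.

The nearest-neighbour route is 2 m longer than optimal.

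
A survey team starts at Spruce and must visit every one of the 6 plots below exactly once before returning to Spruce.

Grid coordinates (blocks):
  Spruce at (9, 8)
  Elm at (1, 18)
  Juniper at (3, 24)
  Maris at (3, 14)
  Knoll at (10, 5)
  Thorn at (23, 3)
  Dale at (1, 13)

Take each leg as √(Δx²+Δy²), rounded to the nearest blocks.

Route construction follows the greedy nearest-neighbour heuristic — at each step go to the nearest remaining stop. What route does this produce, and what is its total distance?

71 blocks along Spruce → Knoll → Maris → Dale → Elm → Juniper → Thorn → Spruce.

Spruce → [Knoll:3 / Maris:8 / Dale:9 / Elm:13 / Thorn:15 / Juniper:17] → Knoll (3)
Knoll → [Maris:11 / Dale:12 / Thorn:13 / Elm:16 / Juniper:20] → Maris (11)
Maris → [Dale:2 / Elm:4 / Juniper:10 / Thorn:23] → Dale (2)
Dale → [Elm:5 / Juniper:11 / Thorn:24] → Elm (5)
Elm → [Juniper:6 / Thorn:27] → Juniper (6)
Juniper → [Thorn:29] → Thorn (29)
Return Thorn→Spruce: 15.
Total = 3 + 11 + 2 + 5 + 6 + 29 + 15 = 71.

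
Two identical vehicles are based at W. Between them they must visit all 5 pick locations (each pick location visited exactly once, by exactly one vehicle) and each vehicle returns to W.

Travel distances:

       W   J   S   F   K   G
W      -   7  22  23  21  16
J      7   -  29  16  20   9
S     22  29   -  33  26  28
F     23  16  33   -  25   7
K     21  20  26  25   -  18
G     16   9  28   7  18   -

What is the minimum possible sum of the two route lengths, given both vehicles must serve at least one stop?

Minimum combined distance: 110.

There are 2^4 − 1 = 15 ways to divide the 5 stops into two non-empty groups. For each, the best each vehicle can do is its own shortest tour through its group:
  {J} + {S, F, K, G}: 14 + 96 = 110
  {S} + {J, F, K, G}: 44 + 69 = 113
  {J, S} + {F, K, G}: 58 + 69 = 127
  {F} + {J, S, K, G}: 46 + 82 = 128
  {J, F} + {S, K, G}: 46 + 82 = 128
  {S, F} + {J, K, G}: 78 + 55 = 133
  … (15 splits in total)
Best: vehicle 1 W → J → W = 14; vehicle 2 W → S → K → F → G → W = 96; combined 110.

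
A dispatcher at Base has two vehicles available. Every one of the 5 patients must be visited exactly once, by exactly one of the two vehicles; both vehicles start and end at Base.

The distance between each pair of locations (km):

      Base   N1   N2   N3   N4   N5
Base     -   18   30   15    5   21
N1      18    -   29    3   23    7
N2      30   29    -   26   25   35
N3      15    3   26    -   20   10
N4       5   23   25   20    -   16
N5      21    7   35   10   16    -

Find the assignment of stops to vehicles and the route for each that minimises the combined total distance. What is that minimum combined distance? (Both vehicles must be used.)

97 km — the smallest possible combined total.

Check every non-empty split of the stops between the two vehicles; for each half take its own optimal tour:
  {N1} + {N2, N3, N4, N5}: 36 + 87 = 123
  {N2} + {N1, N3, N4, N5}: 60 + 46 = 106
  {N1, N2} + {N3, N4, N5}: 77 + 46 = 123
  {N3} + {N1, N2, N4, N5}: 30 + 87 = 117
  {N1, N3} + {N2, N4, N5}: 36 + 86 = 122
  {N2, N3} + {N1, N4, N5}: 71 + 46 = 117
  … (15 splits in total)
  {N4} + {N1, N2, N3, N5}: 10 + 87 = 97  ← best
Best: vehicle 1 Base → N4 → Base = 10; vehicle 2 Base → N2 → N3 → N1 → N5 → Base = 87; combined 97.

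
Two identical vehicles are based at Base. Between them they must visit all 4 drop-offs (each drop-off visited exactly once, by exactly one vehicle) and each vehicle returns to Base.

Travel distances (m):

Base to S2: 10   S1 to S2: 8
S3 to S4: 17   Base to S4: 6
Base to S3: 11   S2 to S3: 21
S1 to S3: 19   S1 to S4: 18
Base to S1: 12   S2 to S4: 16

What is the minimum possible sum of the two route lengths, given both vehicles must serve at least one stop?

Check every non-empty split of the stops between the two vehicles; for each half take its own optimal tour:
  {S1} + {S2, S3, S4}: 24 + 54 = 78
  {S2} + {S1, S3, S4}: 20 + 54 = 74
  {S1, S2} + {S3, S4}: 30 + 34 = 64
  {S3} + {S1, S2, S4}: 22 + 42 = 64
  {S1, S3} + {S2, S4}: 42 + 32 = 74
  {S2, S3} + {S1, S4}: 42 + 36 = 78
  … (7 splits in total)
  {S1, S2, S3} + {S4}: 48 + 12 = 60  ← best
Best: vehicle 1 Base → S2 → S1 → S3 → Base = 48; vehicle 2 Base → S4 → Base = 12; combined 60.

Minimum combined distance: 60 m.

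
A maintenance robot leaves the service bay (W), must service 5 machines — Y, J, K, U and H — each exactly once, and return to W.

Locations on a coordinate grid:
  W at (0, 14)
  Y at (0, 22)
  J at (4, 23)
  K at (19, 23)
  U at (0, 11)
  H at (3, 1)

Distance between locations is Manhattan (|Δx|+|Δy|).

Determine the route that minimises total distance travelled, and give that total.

W - Y - J - K - U - H - W: 8+5+15+31+13+16 = 88
W - Y - J - K - H - U - W: 8+5+15+38+13+3 = 82
W - Y - J - U - K - H - W: 8+5+16+31+38+16 = 114
W - Y - J - U - H - K - W: 8+5+16+13+38+28 = 108
W - Y - J - H - K - U - W: 8+5+23+38+31+3 = 108
W - Y - J - H - U - K - W: 8+5+23+13+31+28 = 108
W - Y - K - J - U - H - W: 8+20+15+16+13+16 = 88
W - Y - K - J - H - U - W: 8+20+15+23+13+3 = 82
W - Y - K - U - J - H - W: 8+20+31+16+23+16 = 114
W - Y - K - U - H - J - W: 8+20+31+13+23+13 = 108
W - Y - K - H - J - U - W: 8+20+38+23+16+3 = 108
W - Y - K - H - U - J - W: 8+20+38+13+16+13 = 108
W - Y - U - J - K - H - W: 8+11+16+15+38+16 = 104
W - Y - U - J - H - K - W: 8+11+16+23+38+28 = 124
… (46 more)
The minimum is 82.
One optimal route: W → Y → J → K → H → U → W (or its reverse).

Shortest round trip = 82.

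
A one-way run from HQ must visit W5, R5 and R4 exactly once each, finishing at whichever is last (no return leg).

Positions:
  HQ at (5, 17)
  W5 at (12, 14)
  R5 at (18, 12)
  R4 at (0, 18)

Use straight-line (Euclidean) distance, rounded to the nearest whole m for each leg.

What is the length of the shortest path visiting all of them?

There are 3! = 6 possible orderings.
HQ→W5→R5→R4: 8+6+19 = 33
HQ→W5→R4→R5: 8+13+19 = 40
HQ→R5→W5→R4: 14+6+13 = 33
HQ→R5→R4→W5: 14+19+13 = 46
HQ→R4→W5→R5: 5+13+6 = 24
HQ→R4→R5→W5: 5+19+6 = 30
The minimum is 24.
One shortest path: HQ → R4 → W5 → R5.

Shortest open route: 24 m.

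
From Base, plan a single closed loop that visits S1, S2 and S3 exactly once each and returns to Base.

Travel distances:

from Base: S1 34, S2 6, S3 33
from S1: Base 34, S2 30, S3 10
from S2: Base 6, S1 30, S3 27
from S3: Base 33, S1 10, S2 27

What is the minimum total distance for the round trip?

With 3 stops there are 3!/2 = 3 distinct round trips (a route and its reverse cost the same).
Base-S1-S2-S3-Base: 34+30+27+33 = 124
Base-S1-S3-S2-Base: 34+10+27+6 = 77
Base-S2-S1-S3-Base: 6+30+10+33 = 79
The minimum is 77.
One optimal route: Base → S1 → S3 → S2 → Base (or its reverse).

Shortest round trip = 77.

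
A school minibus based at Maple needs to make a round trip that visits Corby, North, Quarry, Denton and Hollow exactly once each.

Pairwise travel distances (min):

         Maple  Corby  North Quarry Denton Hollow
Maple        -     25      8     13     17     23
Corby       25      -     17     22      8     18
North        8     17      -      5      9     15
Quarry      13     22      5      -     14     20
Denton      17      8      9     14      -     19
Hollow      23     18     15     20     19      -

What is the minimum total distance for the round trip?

Minimum total distance: 76 min.

Maple - Corby - North - Quarry - Denton - Hollow - Maple: 25+17+5+14+19+23 = 103
Maple - Corby - North - Quarry - Hollow - Denton - Maple: 25+17+5+20+19+17 = 103
Maple - Corby - North - Denton - Quarry - Hollow - Maple: 25+17+9+14+20+23 = 108
Maple - Corby - North - Denton - Hollow - Quarry - Maple: 25+17+9+19+20+13 = 103
Maple - Corby - North - Hollow - Quarry - Denton - Maple: 25+17+15+20+14+17 = 108
Maple - Corby - North - Hollow - Denton - Quarry - Maple: 25+17+15+19+14+13 = 103
Maple - Corby - Quarry - North - Denton - Hollow - Maple: 25+22+5+9+19+23 = 103
Maple - Corby - Quarry - North - Hollow - Denton - Maple: 25+22+5+15+19+17 = 103
Maple - Corby - Quarry - Denton - North - Hollow - Maple: 25+22+14+9+15+23 = 108
Maple - Corby - Quarry - Denton - Hollow - North - Maple: 25+22+14+19+15+8 = 103
Maple - Corby - Quarry - Hollow - North - Denton - Maple: 25+22+20+15+9+17 = 108
Maple - Corby - Quarry - Hollow - Denton - North - Maple: 25+22+20+19+9+8 = 103
Maple - Corby - Denton - North - Quarry - Hollow - Maple: 25+8+9+5+20+23 = 90
Maple - Corby - Denton - North - Hollow - Quarry - Maple: 25+8+9+15+20+13 = 90
… (46 more)
Maple - North - Quarry - Denton - Corby - Hollow - Maple: 8+5+14+8+18+23 = 76  ← best
The minimum is 76.
One optimal route: Maple → North → Quarry → Denton → Corby → Hollow → Maple (or its reverse).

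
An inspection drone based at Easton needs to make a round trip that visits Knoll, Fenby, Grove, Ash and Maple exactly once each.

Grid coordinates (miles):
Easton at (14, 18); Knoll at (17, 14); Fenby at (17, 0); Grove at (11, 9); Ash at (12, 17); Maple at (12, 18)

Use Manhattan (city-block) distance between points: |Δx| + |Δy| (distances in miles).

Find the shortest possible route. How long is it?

Shortest round trip = 48 miles.

Easton - Knoll - Fenby - Grove - Ash - Maple - Easton: 7+14+15+9+1+2 = 48
Easton - Knoll - Fenby - Grove - Maple - Ash - Easton: 7+14+15+10+1+3 = 50
Easton - Knoll - Fenby - Ash - Grove - Maple - Easton: 7+14+22+9+10+2 = 64
Easton - Knoll - Fenby - Ash - Maple - Grove - Easton: 7+14+22+1+10+12 = 66
Easton - Knoll - Fenby - Maple - Grove - Ash - Easton: 7+14+23+10+9+3 = 66
Easton - Knoll - Fenby - Maple - Ash - Grove - Easton: 7+14+23+1+9+12 = 66
Easton - Knoll - Grove - Fenby - Ash - Maple - Easton: 7+11+15+22+1+2 = 58
Easton - Knoll - Grove - Fenby - Maple - Ash - Easton: 7+11+15+23+1+3 = 60
Easton - Knoll - Grove - Ash - Fenby - Maple - Easton: 7+11+9+22+23+2 = 74
Easton - Knoll - Grove - Ash - Maple - Fenby - Easton: 7+11+9+1+23+21 = 72
Easton - Knoll - Grove - Maple - Fenby - Ash - Easton: 7+11+10+23+22+3 = 76
Easton - Knoll - Grove - Maple - Ash - Fenby - Easton: 7+11+10+1+22+21 = 72
Easton - Knoll - Ash - Fenby - Grove - Maple - Easton: 7+8+22+15+10+2 = 64
Easton - Knoll - Ash - Fenby - Maple - Grove - Easton: 7+8+22+23+10+12 = 82
… (46 more)
The minimum is 48.
One optimal route: Easton → Knoll → Fenby → Grove → Ash → Maple → Easton (or its reverse).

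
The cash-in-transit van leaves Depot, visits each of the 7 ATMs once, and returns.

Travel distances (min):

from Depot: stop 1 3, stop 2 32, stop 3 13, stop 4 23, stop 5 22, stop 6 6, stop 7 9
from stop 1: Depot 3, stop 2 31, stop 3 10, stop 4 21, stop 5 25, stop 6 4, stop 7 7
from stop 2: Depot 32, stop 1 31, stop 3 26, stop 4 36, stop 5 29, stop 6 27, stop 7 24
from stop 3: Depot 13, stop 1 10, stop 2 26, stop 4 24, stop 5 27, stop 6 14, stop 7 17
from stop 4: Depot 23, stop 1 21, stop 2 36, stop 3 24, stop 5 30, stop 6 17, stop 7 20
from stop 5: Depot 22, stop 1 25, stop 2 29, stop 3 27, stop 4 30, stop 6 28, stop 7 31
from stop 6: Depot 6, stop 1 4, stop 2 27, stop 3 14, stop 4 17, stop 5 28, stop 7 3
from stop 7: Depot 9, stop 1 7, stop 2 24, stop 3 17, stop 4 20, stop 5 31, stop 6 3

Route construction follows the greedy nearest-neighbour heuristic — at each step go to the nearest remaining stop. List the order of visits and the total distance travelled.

At Depot the remaining stops are stop 1 3, stop 6 6, stop 7 9, stop 3 13, stop 5 22, stop 4 23, stop 2 32; go to stop 1.
At stop 1 the remaining stops are stop 6 4, stop 7 7, stop 3 10, stop 4 21, stop 5 25, stop 2 31; go to stop 6.
At stop 6 the remaining stops are stop 7 3, stop 3 14, stop 4 17, stop 2 27, stop 5 28; go to stop 7.
At stop 7 the remaining stops are stop 3 17, stop 4 20, stop 2 24, stop 5 31; go to stop 3.
At stop 3 the remaining stops are stop 4 24, stop 2 26, stop 5 27; go to stop 4.
At stop 4 the remaining stops are stop 5 30, stop 2 36; go to stop 5.
At stop 5 the remaining stops are stop 2 29; go to stop 2.
Return stop 2→Depot: 32.
Total = 3 + 4 + 3 + 17 + 24 + 30 + 29 + 32 = 142.

Nearest-neighbour total = 142 min; route Depot → stop 1 → stop 6 → stop 7 → stop 3 → stop 4 → stop 5 → stop 2 → Depot.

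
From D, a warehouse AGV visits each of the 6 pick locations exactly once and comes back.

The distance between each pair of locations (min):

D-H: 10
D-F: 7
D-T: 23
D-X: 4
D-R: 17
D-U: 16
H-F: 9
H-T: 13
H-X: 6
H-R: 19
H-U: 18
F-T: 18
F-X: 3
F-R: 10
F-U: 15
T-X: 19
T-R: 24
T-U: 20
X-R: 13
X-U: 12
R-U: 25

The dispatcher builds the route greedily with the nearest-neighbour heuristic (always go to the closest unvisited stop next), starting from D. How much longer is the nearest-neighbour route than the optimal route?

The nearest-neighbour route is 6 min longer than optimal.

D: X=4, F=7, H=10, U=16, R=17, T=23 ⇒ X
X: F=3, H=6, U=12, R=13, T=19 ⇒ F
F: H=9, R=10, U=15, T=18 ⇒ H
H: T=13, U=18, R=19 ⇒ T
T: U=20, R=24 ⇒ U
U: R=25 ⇒ R
NN route D → X → F → H → T → U → R → D costs 91.
Optimal: D → H → T → U → F → R → X → D costs 85 (by enumerating all 360 distinct tours).
Excess = 91 − 85 = 6.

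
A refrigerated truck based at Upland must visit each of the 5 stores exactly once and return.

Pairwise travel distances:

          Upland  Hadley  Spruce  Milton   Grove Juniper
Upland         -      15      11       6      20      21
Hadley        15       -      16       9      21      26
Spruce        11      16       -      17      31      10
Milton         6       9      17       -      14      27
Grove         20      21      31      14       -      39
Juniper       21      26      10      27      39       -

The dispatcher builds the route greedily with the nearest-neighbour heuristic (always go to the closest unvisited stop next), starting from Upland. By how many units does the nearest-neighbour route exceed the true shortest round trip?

The nearest-neighbour route is 12 longer than optimal.

Upland: Milton=6, Spruce=11, Hadley=15, Grove=20, Juniper=21 ⇒ Milton
Milton: Hadley=9, Grove=14, Spruce=17, Juniper=27 ⇒ Hadley
Hadley: Spruce=16, Grove=21, Juniper=26 ⇒ Spruce
Spruce: Juniper=10, Grove=31 ⇒ Juniper
Juniper: Grove=39 ⇒ Grove
NN route Upland → Milton → Hadley → Spruce → Juniper → Grove → Upland costs 100.
Optimal: Upland → Spruce → Juniper → Hadley → Grove → Milton → Upland costs 88 (by enumerating all 60 distinct tours).
Excess = 100 − 88 = 12.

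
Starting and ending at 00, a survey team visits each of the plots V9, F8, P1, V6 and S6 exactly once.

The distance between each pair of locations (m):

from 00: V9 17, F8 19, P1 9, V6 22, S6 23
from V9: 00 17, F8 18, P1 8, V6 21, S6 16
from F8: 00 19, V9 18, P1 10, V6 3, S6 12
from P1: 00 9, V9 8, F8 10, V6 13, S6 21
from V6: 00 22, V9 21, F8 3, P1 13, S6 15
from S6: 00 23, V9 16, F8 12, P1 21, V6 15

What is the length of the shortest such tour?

Shortest round trip = 70 m.

There are 60 distinct closed tours to check (reversals are equivalent).
00→V9→F8→P1→V6→S6→00: 17+18+10+13+15+23 = 96
00→V9→F8→P1→S6→V6→00: 17+18+10+21+15+22 = 103
00→V9→F8→V6→P1→S6→00: 17+18+3+13+21+23 = 95
00→V9→F8→V6→S6→P1→00: 17+18+3+15+21+9 = 83
00→V9→F8→S6→P1→V6→00: 17+18+12+21+13+22 = 103
00→V9→F8→S6→V6→P1→00: 17+18+12+15+13+9 = 84
00→V9→P1→F8→V6→S6→00: 17+8+10+3+15+23 = 76
00→V9→P1→F8→S6→V6→00: 17+8+10+12+15+22 = 84
00→V9→P1→V6→F8→S6→00: 17+8+13+3+12+23 = 76
00→V9→P1→V6→S6→F8→00: 17+8+13+15+12+19 = 84
00→V9→P1→S6→F8→V6→00: 17+8+21+12+3+22 = 83
00→V9→P1→S6→V6→F8→00: 17+8+21+15+3+19 = 83
00→V9→V6→F8→P1→S6→00: 17+21+3+10+21+23 = 95
00→V9→V6→F8→S6→P1→00: 17+21+3+12+21+9 = 83
… (46 more)
00→V9→S6→F8→V6→P1→00: 17+16+12+3+13+9 = 70  ← best
The minimum is 70.
One optimal route: 00 → V9 → S6 → F8 → V6 → P1 → 00 (or its reverse).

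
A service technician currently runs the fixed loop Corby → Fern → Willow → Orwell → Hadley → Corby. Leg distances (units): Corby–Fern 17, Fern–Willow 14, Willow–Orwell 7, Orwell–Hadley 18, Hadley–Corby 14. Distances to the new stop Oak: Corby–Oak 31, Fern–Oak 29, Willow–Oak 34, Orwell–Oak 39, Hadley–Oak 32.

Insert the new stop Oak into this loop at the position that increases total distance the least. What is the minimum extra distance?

Adding 43 by placing Oak on the Corby–Fern leg.

Insertion cost between consecutive stops i–j is d(i,Oak) + d(Oak,j) − d(i,j):
  between Corby and Fern: 31 + 29 − 17 = 43
  between Fern and Willow: 29 + 34 − 14 = 49
  between Willow and Orwell: 34 + 39 − 7 = 66
  between Orwell and Hadley: 39 + 32 − 18 = 53
  between Hadley and Corby: 32 + 31 − 14 = 49
Cheapest insertion is between Corby and Fern, adding 43.
New total = 70 + 43 = 113.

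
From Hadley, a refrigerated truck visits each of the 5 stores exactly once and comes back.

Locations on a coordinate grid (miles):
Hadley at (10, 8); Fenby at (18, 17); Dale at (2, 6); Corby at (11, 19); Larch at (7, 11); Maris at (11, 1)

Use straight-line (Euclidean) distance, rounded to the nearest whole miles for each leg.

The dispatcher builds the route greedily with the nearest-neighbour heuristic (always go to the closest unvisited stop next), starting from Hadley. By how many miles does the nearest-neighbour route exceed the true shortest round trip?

The nearest-neighbour route is 4 miles longer than optimal.

From Hadley: Larch=4, Maris=7, Dale=8, Corby=11, Fenby=12 → choose Larch (4).
From Larch: Dale=7, Corby=9, Maris=11, Fenby=13 → choose Dale (7).
From Dale: Maris=10, Corby=16, Fenby=19 → choose Maris (10).
From Maris: Fenby=17, Corby=18 → choose Fenby (17).
From Fenby: Corby=7 → choose Corby (7).
NN route Hadley → Larch → Dale → Maris → Fenby → Corby → Hadley costs 56.
Optimal: Hadley → Fenby → Corby → Larch → Dale → Maris → Hadley costs 52 (by enumerating all 60 distinct tours).
Excess = 56 − 52 = 4.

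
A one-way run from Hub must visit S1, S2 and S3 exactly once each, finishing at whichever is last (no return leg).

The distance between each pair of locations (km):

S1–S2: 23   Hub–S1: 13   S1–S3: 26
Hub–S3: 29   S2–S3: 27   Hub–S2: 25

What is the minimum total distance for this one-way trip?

There are 3! = 6 possible orderings.
Hub → S1 → S2 → S3: 13+23+27 = 63
Hub → S1 → S3 → S2: 13+26+27 = 66
Hub → S2 → S1 → S3: 25+23+26 = 74
Hub → S2 → S3 → S1: 25+27+26 = 78
Hub → S3 → S1 → S2: 29+26+23 = 78
Hub → S3 → S2 → S1: 29+27+23 = 79
The minimum is 63.
One shortest path: Hub → S1 → S2 → S3.

Minimum one-way distance = 63 km.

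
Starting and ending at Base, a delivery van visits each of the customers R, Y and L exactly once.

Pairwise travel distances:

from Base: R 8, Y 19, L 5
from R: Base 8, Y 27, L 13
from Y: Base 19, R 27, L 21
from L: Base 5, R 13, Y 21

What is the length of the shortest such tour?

There are 3 distinct closed tours to check (reversals are equivalent).
Base - R - Y - L - Base: 8+27+21+5 = 61
Base - R - L - Y - Base: 8+13+21+19 = 61
Base - Y - R - L - Base: 19+27+13+5 = 64
The minimum is 61.
One optimal route: Base → R → Y → L → Base (or its reverse).

61 — the shortest possible round trip.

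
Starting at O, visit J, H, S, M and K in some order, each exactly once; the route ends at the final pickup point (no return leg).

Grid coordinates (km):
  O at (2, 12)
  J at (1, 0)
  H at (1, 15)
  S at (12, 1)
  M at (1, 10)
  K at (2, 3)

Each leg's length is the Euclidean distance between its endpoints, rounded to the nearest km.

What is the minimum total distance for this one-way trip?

There are 5! = 120 possible orderings.
O - J - H - S - M - K: 12+15+18+14+7 = 66
O - J - H - S - K - M: 12+15+18+10+7 = 62
O - J - H - M - S - K: 12+15+5+14+10 = 56
O - J - H - M - K - S: 12+15+5+7+10 = 49
O - J - H - K - S - M: 12+15+12+10+14 = 63
O - J - H - K - M - S: 12+15+12+7+14 = 60
O - J - S - H - M - K: 12+11+18+5+7 = 53
O - J - S - H - K - M: 12+11+18+12+7 = 60
O - J - S - M - H - K: 12+11+14+5+12 = 54
O - J - S - M - K - H: 12+11+14+7+12 = 56
O - J - S - K - H - M: 12+11+10+12+5 = 50
O - J - S - K - M - H: 12+11+10+7+5 = 45
O - J - M - H - S - K: 12+10+5+18+10 = 55
O - J - M - H - K - S: 12+10+5+12+10 = 49
… (106 more)
O - H - M - K - J - S: 3+5+7+3+11 = 29  ← best
The minimum is 29.
One shortest path: O → H → M → K → J → S.

Minimum one-way distance = 29 km.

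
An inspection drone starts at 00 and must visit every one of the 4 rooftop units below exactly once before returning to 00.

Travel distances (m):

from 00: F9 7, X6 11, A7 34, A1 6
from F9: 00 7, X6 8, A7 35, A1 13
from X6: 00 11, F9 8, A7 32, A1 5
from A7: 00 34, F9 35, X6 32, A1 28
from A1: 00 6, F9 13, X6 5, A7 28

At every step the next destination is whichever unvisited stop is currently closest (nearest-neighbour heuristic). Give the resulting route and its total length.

Nearest-neighbour total = 88 m; route 00 → A1 → X6 → F9 → A7 → 00.

00 → [A1:6 / F9:7 / X6:11 / A7:34] → A1 (6)
A1 → [X6:5 / F9:13 / A7:28] → X6 (5)
X6 → [F9:8 / A7:32] → F9 (8)
F9 → [A7:35] → A7 (35)
Return A7→00: 34.
Total = 6 + 5 + 8 + 35 + 34 = 88.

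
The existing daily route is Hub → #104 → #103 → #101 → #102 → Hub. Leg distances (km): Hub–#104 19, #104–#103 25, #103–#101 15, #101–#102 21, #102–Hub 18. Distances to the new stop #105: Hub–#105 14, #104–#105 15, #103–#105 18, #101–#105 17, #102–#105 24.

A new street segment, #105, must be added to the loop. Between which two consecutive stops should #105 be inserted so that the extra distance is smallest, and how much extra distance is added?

Adding 8 km by placing #105 on the #104–#103 leg.

Insertion cost between consecutive stops i–j is d(i,#105) + d(#105,j) − d(i,j):
  between Hub and #104: 14 + 15 − 19 = 10
  between #104 and #103: 15 + 18 − 25 = 8
  between #103 and #101: 18 + 17 − 15 = 20
  between #101 and #102: 17 + 24 − 21 = 20
  between #102 and Hub: 24 + 14 − 18 = 20
Cheapest insertion is between #104 and #103, adding 8.
New total = 98 + 8 = 106.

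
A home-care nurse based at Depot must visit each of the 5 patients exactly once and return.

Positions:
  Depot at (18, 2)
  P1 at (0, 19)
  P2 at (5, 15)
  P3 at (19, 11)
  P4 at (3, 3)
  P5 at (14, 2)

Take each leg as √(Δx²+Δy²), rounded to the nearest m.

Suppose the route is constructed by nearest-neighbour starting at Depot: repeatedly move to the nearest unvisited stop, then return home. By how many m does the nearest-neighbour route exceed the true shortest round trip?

5 m longer than the optimal tour.

From Depot: P5=4, P3=9, P4=15, P2=18, P1=25 → choose P5 (4).
From P5: P3=10, P4=11, P2=16, P1=22 → choose P3 (10).
From P3: P2=15, P4=18, P1=21 → choose P2 (15).
From P2: P1=6, P4=12 → choose P1 (6).
From P1: P4=16 → choose P4 (16).
NN route Depot → P5 → P3 → P2 → P1 → P4 → Depot costs 66.
Optimal: Depot → P3 → P2 → P1 → P4 → P5 → Depot costs 61 (by enumerating all 60 distinct tours).
Excess = 66 − 61 = 5.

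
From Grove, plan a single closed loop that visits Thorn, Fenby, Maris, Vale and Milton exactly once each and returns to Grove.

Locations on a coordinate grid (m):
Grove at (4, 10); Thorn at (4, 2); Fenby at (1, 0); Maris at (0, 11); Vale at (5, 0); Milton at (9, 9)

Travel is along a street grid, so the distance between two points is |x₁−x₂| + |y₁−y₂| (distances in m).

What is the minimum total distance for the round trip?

There are 60 distinct closed tours to check (reversals are equivalent).
Grove→Thorn→Fenby→Maris→Vale→Milton→Grove: 8+5+12+16+13+6 = 60
Grove→Thorn→Fenby→Maris→Milton→Vale→Grove: 8+5+12+11+13+11 = 60
Grove→Thorn→Fenby→Vale→Maris→Milton→Grove: 8+5+4+16+11+6 = 50
Grove→Thorn→Fenby→Vale→Milton→Maris→Grove: 8+5+4+13+11+5 = 46
Grove→Thorn→Fenby→Milton→Maris→Vale→Grove: 8+5+17+11+16+11 = 68
Grove→Thorn→Fenby→Milton→Vale→Maris→Grove: 8+5+17+13+16+5 = 64
Grove→Thorn→Maris→Fenby→Vale→Milton→Grove: 8+13+12+4+13+6 = 56
Grove→Thorn→Maris→Fenby→Milton→Vale→Grove: 8+13+12+17+13+11 = 74
Grove→Thorn→Maris→Vale→Fenby→Milton→Grove: 8+13+16+4+17+6 = 64
Grove→Thorn→Maris→Vale→Milton→Fenby→Grove: 8+13+16+13+17+13 = 80
Grove→Thorn→Maris→Milton→Fenby→Vale→Grove: 8+13+11+17+4+11 = 64
Grove→Thorn→Maris→Milton→Vale→Fenby→Grove: 8+13+11+13+4+13 = 62
Grove→Thorn→Vale→Fenby→Maris→Milton→Grove: 8+3+4+12+11+6 = 44
Grove→Thorn→Vale→Fenby→Milton→Maris→Grove: 8+3+4+17+11+5 = 48
… (46 more)
Grove→Maris→Fenby→Vale→Thorn→Milton→Grove: 5+12+4+3+12+6 = 42  ← best
The minimum is 42.
One optimal route: Grove → Maris → Fenby → Vale → Thorn → Milton → Grove (or its reverse).

42 m — the shortest possible round trip.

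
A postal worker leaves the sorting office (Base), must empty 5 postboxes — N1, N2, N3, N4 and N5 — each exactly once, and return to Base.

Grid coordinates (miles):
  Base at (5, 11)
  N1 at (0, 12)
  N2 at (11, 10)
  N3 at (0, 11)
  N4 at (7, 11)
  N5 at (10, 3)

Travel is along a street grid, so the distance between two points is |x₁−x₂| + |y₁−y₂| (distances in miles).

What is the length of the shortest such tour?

40 miles — the shortest possible round trip.

With 5 stops there are 5!/2 = 60 distinct round trips (a route and its reverse cost the same).
Base → N1 → N2 → N3 → N4 → N5 → Base: 6+13+12+7+11+13 = 62
Base → N1 → N2 → N3 → N5 → N4 → Base: 6+13+12+18+11+2 = 62
Base → N1 → N2 → N4 → N3 → N5 → Base: 6+13+5+7+18+13 = 62
Base → N1 → N2 → N4 → N5 → N3 → Base: 6+13+5+11+18+5 = 58
Base → N1 → N2 → N5 → N3 → N4 → Base: 6+13+8+18+7+2 = 54
Base → N1 → N2 → N5 → N4 → N3 → Base: 6+13+8+11+7+5 = 50
Base → N1 → N3 → N2 → N4 → N5 → Base: 6+1+12+5+11+13 = 48
Base → N1 → N3 → N2 → N5 → N4 → Base: 6+1+12+8+11+2 = 40
Base → N1 → N3 → N4 → N2 → N5 → Base: 6+1+7+5+8+13 = 40
Base → N1 → N3 → N4 → N5 → N2 → Base: 6+1+7+11+8+7 = 40
Base → N1 → N3 → N5 → N2 → N4 → Base: 6+1+18+8+5+2 = 40
Base → N1 → N3 → N5 → N4 → N2 → Base: 6+1+18+11+5+7 = 48
Base → N1 → N4 → N2 → N3 → N5 → Base: 6+8+5+12+18+13 = 62
Base → N1 → N4 → N2 → N5 → N3 → Base: 6+8+5+8+18+5 = 50
… (46 more)
The minimum is 40.
One optimal route: Base → N1 → N3 → N2 → N5 → N4 → Base (or its reverse).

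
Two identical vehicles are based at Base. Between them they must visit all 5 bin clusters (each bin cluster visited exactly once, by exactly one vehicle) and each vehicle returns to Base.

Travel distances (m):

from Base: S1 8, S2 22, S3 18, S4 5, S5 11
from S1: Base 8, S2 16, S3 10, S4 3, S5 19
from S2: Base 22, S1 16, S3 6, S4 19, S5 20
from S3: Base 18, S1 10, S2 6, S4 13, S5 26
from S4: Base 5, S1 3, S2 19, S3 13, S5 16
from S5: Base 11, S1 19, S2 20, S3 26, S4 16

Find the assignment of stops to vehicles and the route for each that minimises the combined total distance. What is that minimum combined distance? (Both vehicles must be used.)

There are 2^4 − 1 = 15 ways to divide the 5 stops into two non-empty groups. For each, the best each vehicle can do is its own shortest tour through its group:
  {S1} + {S2, S3, S4, S5}: 16 + 55 = 71
  {S2} + {S1, S3, S4, S5}: 44 + 55 = 99
  {S1, S2} + {S3, S4, S5}: 46 + 55 = 101
  {S3} + {S1, S2, S4, S5}: 36 + 55 = 91
  {S1, S3} + {S2, S4, S5}: 36 + 55 = 91
  {S2, S3} + {S1, S4, S5}: 46 + 38 = 84
  … (15 splits in total)
  {S4} + {S1, S2, S3, S5}: 10 + 55 = 65  ← best
Best: vehicle 1 Base → S4 → Base = 10; vehicle 2 Base → S1 → S3 → S2 → S5 → Base = 55; combined 65.

65 m — the smallest possible combined total.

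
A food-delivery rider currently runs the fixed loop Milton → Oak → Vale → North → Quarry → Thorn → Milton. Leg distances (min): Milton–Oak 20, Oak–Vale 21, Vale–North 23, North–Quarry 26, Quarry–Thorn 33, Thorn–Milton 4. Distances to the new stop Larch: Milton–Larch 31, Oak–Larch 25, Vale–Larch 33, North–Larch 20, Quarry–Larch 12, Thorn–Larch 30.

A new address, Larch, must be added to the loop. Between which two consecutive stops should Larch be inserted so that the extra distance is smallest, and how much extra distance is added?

Adding 6 min by placing Larch on the North–Quarry leg.

Insertion cost between consecutive stops i–j is d(i,Larch) + d(Larch,j) − d(i,j):
  between Milton and Oak: 31 + 25 − 20 = 36
  between Oak and Vale: 25 + 33 − 21 = 37
  between Vale and North: 33 + 20 − 23 = 30
  between North and Quarry: 20 + 12 − 26 = 6
  between Quarry and Thorn: 12 + 30 − 33 = 9
  between Thorn and Milton: 30 + 31 − 4 = 57
Cheapest insertion is between North and Quarry, adding 6.
New total = 127 + 6 = 133.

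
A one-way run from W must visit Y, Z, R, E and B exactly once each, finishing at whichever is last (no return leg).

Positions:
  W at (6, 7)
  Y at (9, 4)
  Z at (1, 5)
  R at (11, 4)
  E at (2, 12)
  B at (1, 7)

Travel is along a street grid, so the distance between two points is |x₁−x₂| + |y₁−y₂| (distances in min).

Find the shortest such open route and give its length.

There are 5! = 120 possible orderings.
W→Y→Z→R→E→B: 6+9+11+17+6 = 49
W→Y→Z→R→B→E: 6+9+11+13+6 = 45
W→Y→Z→E→R→B: 6+9+8+17+13 = 53
W→Y→Z→E→B→R: 6+9+8+6+13 = 42
W→Y→Z→B→R→E: 6+9+2+13+17 = 47
W→Y→Z→B→E→R: 6+9+2+6+17 = 40
W→Y→R→Z→E→B: 6+2+11+8+6 = 33
W→Y→R→Z→B→E: 6+2+11+2+6 = 27
W→Y→R→E→Z→B: 6+2+17+8+2 = 35
W→Y→R→E→B→Z: 6+2+17+6+2 = 33
W→Y→R→B→Z→E: 6+2+13+2+8 = 31
W→Y→R→B→E→Z: 6+2+13+6+8 = 35
W→Y→E→Z→R→B: 6+15+8+11+13 = 53
W→Y→E→Z→B→R: 6+15+8+2+13 = 44
… (106 more)
The minimum is 27.
One shortest path: W → Y → R → Z → B → E.

Minimum one-way distance = 27 min.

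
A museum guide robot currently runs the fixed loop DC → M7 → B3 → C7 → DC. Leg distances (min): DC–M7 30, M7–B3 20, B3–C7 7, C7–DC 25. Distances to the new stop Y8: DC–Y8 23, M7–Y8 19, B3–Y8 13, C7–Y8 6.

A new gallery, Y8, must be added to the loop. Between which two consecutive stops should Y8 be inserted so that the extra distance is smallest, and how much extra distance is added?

Insertion cost between consecutive stops i–j is d(i,Y8) + d(Y8,j) − d(i,j):
  between DC and M7: 23 + 19 − 30 = 12
  between M7 and B3: 19 + 13 − 20 = 12
  between B3 and C7: 13 + 6 − 7 = 12
  between C7 and DC: 6 + 23 − 25 = 4
Cheapest insertion is between C7 and DC, adding 4.
New total = 82 + 4 = 86.

Adding 4 min by placing Y8 on the C7–DC leg.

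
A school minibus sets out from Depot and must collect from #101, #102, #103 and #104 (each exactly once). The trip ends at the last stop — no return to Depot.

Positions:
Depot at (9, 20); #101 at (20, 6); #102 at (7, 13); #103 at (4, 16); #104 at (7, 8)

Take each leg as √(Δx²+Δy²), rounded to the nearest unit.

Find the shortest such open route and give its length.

There are 4! = 24 possible orderings.
Depot - #101 - #102 - #103 - #104: 18+15+4+9 = 46
Depot - #101 - #102 - #104 - #103: 18+15+5+9 = 47
Depot - #101 - #103 - #102 - #104: 18+19+4+5 = 46
Depot - #101 - #103 - #104 - #102: 18+19+9+5 = 51
Depot - #101 - #104 - #102 - #103: 18+13+5+4 = 40
Depot - #101 - #104 - #103 - #102: 18+13+9+4 = 44
Depot - #102 - #101 - #103 - #104: 7+15+19+9 = 50
Depot - #102 - #101 - #104 - #103: 7+15+13+9 = 44
Depot - #102 - #103 - #101 - #104: 7+4+19+13 = 43
Depot - #102 - #103 - #104 - #101: 7+4+9+13 = 33
Depot - #102 - #104 - #101 - #103: 7+5+13+19 = 44
Depot - #102 - #104 - #103 - #101: 7+5+9+19 = 40
Depot - #103 - #101 - #102 - #104: 6+19+15+5 = 45
Depot - #103 - #101 - #104 - #102: 6+19+13+5 = 43
… (10 more)
Depot - #103 - #102 - #104 - #101: 6+4+5+13 = 28  ← best
The minimum is 28.
One shortest path: Depot → #103 → #102 → #104 → #101.

28 — the minimum one-way total.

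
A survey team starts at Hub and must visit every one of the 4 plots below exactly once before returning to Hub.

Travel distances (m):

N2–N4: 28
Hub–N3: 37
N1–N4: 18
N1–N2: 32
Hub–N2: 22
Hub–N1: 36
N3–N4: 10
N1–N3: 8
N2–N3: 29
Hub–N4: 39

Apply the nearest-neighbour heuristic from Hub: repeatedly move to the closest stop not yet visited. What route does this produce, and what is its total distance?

104 m along Hub → N2 → N4 → N3 → N1 → Hub.

At Hub the remaining stops are N2 22, N1 36, N3 37, N4 39; go to N2.
At N2 the remaining stops are N4 28, N3 29, N1 32; go to N4.
At N4 the remaining stops are N3 10, N1 18; go to N3.
At N3 the remaining stops are N1 8; go to N1.
Return N1→Hub: 36.
Total = 22 + 28 + 10 + 8 + 36 = 104.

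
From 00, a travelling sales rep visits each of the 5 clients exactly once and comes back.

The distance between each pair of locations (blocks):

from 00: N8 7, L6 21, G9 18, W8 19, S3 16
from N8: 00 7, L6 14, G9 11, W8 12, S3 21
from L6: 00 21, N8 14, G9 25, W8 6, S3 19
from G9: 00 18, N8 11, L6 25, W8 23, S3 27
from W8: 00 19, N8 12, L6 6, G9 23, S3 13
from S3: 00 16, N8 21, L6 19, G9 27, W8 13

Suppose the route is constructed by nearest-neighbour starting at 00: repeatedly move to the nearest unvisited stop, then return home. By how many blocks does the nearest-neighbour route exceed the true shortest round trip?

Excess over optimum: 4 blocks.

From 00: N8=7, S3=16, G9=18, W8=19, L6=21 → choose N8 (7).
From N8: G9=11, W8=12, L6=14, S3=21 → choose G9 (11).
From G9: W8=23, L6=25, S3=27 → choose W8 (23).
From W8: L6=6, S3=13 → choose L6 (6).
From L6: S3=19 → choose S3 (19).
NN route 00 → N8 → G9 → W8 → L6 → S3 → 00 costs 82.
Optimal: 00 → N8 → G9 → L6 → W8 → S3 → 00 costs 78 (by enumerating all 60 distinct tours).
Excess = 82 − 78 = 4.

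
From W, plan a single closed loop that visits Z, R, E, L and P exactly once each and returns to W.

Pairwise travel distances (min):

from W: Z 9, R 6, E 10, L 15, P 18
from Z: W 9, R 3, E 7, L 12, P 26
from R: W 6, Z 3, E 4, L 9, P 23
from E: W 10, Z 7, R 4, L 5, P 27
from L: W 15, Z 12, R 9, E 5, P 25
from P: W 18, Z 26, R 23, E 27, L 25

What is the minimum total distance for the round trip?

Minimum total distance: 64 min.

With 5 stops there are 5!/2 = 60 distinct round trips (a route and its reverse cost the same).
W - Z - R - E - L - P - W: 9+3+4+5+25+18 = 64
W - Z - R - E - P - L - W: 9+3+4+27+25+15 = 83
W - Z - R - L - E - P - W: 9+3+9+5+27+18 = 71
W - Z - R - L - P - E - W: 9+3+9+25+27+10 = 83
W - Z - R - P - E - L - W: 9+3+23+27+5+15 = 82
W - Z - R - P - L - E - W: 9+3+23+25+5+10 = 75
W - Z - E - R - L - P - W: 9+7+4+9+25+18 = 72
W - Z - E - R - P - L - W: 9+7+4+23+25+15 = 83
W - Z - E - L - R - P - W: 9+7+5+9+23+18 = 71
W - Z - E - L - P - R - W: 9+7+5+25+23+6 = 75
W - Z - E - P - R - L - W: 9+7+27+23+9+15 = 90
W - Z - E - P - L - R - W: 9+7+27+25+9+6 = 83
W - Z - L - R - E - P - W: 9+12+9+4+27+18 = 79
W - Z - L - R - P - E - W: 9+12+9+23+27+10 = 90
… (46 more)
The minimum is 64.
One optimal route: W → Z → R → E → L → P → W (or its reverse).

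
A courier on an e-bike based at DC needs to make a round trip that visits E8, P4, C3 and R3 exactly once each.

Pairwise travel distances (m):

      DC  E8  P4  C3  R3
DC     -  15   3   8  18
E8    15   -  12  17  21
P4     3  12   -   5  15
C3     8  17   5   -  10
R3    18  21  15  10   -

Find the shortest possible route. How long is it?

54 m — the shortest possible round trip.

DC - E8 - P4 - C3 - R3 - DC: 15+12+5+10+18 = 60
DC - E8 - P4 - R3 - C3 - DC: 15+12+15+10+8 = 60
DC - E8 - C3 - P4 - R3 - DC: 15+17+5+15+18 = 70
DC - E8 - C3 - R3 - P4 - DC: 15+17+10+15+3 = 60
DC - E8 - R3 - P4 - C3 - DC: 15+21+15+5+8 = 64
DC - E8 - R3 - C3 - P4 - DC: 15+21+10+5+3 = 54
DC - P4 - E8 - C3 - R3 - DC: 3+12+17+10+18 = 60
DC - P4 - E8 - R3 - C3 - DC: 3+12+21+10+8 = 54
DC - P4 - C3 - E8 - R3 - DC: 3+5+17+21+18 = 64
DC - P4 - R3 - E8 - C3 - DC: 3+15+21+17+8 = 64
DC - C3 - E8 - P4 - R3 - DC: 8+17+12+15+18 = 70
DC - C3 - P4 - E8 - R3 - DC: 8+5+12+21+18 = 64
The minimum is 54.
One optimal route: DC → E8 → R3 → C3 → P4 → DC (or its reverse).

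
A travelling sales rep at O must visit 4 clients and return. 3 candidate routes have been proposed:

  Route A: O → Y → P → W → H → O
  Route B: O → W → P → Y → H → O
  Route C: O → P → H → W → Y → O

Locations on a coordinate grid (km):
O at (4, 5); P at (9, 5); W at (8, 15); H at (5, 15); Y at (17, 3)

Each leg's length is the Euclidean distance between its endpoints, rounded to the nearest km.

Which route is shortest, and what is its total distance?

Shortest is Route A, total 44 km.

Route A: 13 + 8 + 10 + 3 + 10 = 44
Route B: 11 + 10 + 8 + 17 + 10 = 56
Route C: 5 + 11 + 3 + 15 + 13 = 47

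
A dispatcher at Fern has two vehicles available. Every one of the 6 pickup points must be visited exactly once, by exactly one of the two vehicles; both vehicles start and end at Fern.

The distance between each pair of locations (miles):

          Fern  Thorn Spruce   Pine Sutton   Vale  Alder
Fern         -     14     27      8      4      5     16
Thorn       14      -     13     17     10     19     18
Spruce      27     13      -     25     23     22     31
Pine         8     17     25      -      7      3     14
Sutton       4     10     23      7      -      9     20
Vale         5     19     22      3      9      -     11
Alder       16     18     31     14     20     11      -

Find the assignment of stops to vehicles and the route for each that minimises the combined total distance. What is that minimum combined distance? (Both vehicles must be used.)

Try each way of splitting the stops between the two vehicles (each non-empty) and, for each split, find the best tour for each vehicle:
  {Thorn} + {Spruce, Pine, Sutton, Vale, Alder}: 28 + 80 = 108
  {Spruce} + {Thorn, Pine, Sutton, Vale, Alder}: 54 + 54 = 108
  {Thorn, Spruce} + {Pine, Sutton, Vale, Alder}: 54 + 41 = 95
  {Pine} + {Thorn, Spruce, Sutton, Vale, Alder}: 16 + 74 = 90
  {Thorn, Pine} + {Spruce, Sutton, Vale, Alder}: 39 + 74 = 113
  {Spruce, Pine} + {Thorn, Sutton, Vale, Alder}: 60 + 48 = 108
  … (31 splits in total)
  {Sutton} + {Thorn, Spruce, Pine, Vale, Alder}: 8 + 80 = 88  ← best
Best: vehicle 1 Fern → Sutton → Fern = 8; vehicle 2 Fern → Thorn → Spruce → Alder → Pine → Vale → Fern = 80; combined 88.

88 miles — the smallest possible combined total.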